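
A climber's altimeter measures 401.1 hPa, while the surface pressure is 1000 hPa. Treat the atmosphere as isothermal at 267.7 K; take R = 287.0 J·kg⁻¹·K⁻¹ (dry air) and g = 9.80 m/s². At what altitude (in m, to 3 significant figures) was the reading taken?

z ≈ 7160 m

Scale height: H = RT/g = 287.0 × 267.7 / 9.80 = 7839.8 m.
Invert the barometric formula: z = H ln(P₀/P).
P₀/P = 1000/401.1 = 2.4931; ln(2.4931) = 0.91353.
z = 7839.8 × 0.91353 = 7161.9 m.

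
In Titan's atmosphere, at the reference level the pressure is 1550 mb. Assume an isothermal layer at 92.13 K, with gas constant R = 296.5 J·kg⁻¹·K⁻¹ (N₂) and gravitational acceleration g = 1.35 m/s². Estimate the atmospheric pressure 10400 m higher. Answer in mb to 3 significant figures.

Scale height: H = RT/g = 296.5 × 92.13 / 1.35 = 20234 m.
Barometric formula: P = P₀ exp(−z/H).
z/H = 10400/20234 = 0.51399; exp(−0.51399) = 0.59810.
P = 1550 × 0.59810 = 927.05 mb.

P ≈ 927 mb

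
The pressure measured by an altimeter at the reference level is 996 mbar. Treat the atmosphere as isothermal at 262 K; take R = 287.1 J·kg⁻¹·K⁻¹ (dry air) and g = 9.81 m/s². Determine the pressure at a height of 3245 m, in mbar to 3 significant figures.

P ≈ 652 mbar

Scale height: H = RT/g = 287.1 × 262 / 9.81 = 7667.7 m.
Barometric formula: P = P₀ exp(−z/H).
z/H = 3245.0/7667.7 = 0.42320; exp(−0.42320) = 0.65495.
P = 996 × 0.65495 = 652.33 mbar.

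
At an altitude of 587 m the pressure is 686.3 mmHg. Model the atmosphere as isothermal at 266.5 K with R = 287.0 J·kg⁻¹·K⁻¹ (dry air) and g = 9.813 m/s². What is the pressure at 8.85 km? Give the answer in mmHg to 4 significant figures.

P ≈ 237.7 mmHg

Scale height: H = RT/g = 287.0 × 266.5 / 9.813 = 7794.3 m.
Between two levels, P₂ = P₁ exp(−Δz/H) with Δz = z₂ − z₁.
Δz = 8850.0 − 587.00 = 8263.0 m; Δz/H = 8263.0/7794.3 = 1.0601.
P₂ = 686.3 × exp(−1.0601) = 686.3 × 0.34642 = 237.75 mmHg.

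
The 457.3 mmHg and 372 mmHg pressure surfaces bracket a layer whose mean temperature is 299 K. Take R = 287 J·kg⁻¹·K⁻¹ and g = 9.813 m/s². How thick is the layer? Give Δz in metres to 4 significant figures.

Δz ≈ 1805 m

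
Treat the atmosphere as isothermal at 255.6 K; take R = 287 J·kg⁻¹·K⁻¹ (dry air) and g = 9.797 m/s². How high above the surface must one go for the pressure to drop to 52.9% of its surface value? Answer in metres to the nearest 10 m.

z ≈ 4770 m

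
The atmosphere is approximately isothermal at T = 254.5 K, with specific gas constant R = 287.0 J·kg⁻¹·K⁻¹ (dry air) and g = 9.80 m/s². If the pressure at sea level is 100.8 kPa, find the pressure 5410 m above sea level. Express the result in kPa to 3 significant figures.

Scale height: H = RT/g = 287.0 × 254.5 / 9.80 = 7453.2 m.
Barometric formula: P = P₀ exp(−z/H).
z/H = 5410.0/7453.2 = 0.72586; exp(−0.72586) = 0.48391.
P = 100.8 × 0.48391 = 48.778 kPa.

P ≈ 48.8 kPa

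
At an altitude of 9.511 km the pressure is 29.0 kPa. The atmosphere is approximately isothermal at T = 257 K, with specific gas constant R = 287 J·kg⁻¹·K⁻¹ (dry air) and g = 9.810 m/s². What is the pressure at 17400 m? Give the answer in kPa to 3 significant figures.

Scale height: H = RT/g = 287 × 257 / 9.810 = 7518.8 m.
Between two levels, P₂ = P₁ exp(−Δz/H) with Δz = z₂ − z₁.
Δz = 17400 − 9511.0 = 7889.0 m; Δz/H = 7889.0/7518.8 = 1.0492.
P₂ = 29.0 × exp(−1.0492) = 29.0 × 0.35022 = 10.156 kPa.

P ≈ 10.2 kPa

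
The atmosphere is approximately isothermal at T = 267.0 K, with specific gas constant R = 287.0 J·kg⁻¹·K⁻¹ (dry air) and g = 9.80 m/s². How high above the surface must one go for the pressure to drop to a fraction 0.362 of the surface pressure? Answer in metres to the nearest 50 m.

z ≈ 7950 m

Scale height: H = RT/g = 287.0 × 267.0 / 9.80 = 7819.3 m.
Set P/P₀ = exp(−z/H) = 0.362, so z = −H ln(0.362).
−ln(0.362) = 1.0161; z = 7819.3 × 1.0161 = 7945.2 m.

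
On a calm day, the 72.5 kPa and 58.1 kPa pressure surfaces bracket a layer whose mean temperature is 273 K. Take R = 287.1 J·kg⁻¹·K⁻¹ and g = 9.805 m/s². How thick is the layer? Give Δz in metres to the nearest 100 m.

Δz ≈ 1800 m

Hypsometric equation: Δz = (R T̄/g) ln(P₁/P₂).
R T̄/g = 287.1 × 273 / 9.805 = 7993.7 m.
ln(72.5/58.1) = ln(1.2478) = 0.22138.
Δz = 7993.7 × 0.22138 = 1769.6 m.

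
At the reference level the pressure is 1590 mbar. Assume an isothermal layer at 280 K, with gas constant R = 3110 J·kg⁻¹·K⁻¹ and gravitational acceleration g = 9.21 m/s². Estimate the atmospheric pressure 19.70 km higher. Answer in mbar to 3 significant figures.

P ≈ 1290 mbar

Scale height: H = RT/g = 3110 × 280 / 9.21 = 94549 m.
Barometric formula: P = P₀ exp(−z/H).
z/H = 19700/94549 = 0.20836; exp(−0.20836) = 0.81191.
P = 1590 × 0.81191 = 1290.9 mbar.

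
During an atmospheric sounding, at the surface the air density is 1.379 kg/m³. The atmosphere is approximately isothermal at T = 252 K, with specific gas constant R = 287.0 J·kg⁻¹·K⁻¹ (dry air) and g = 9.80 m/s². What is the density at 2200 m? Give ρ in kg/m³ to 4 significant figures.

ρ ≈ 1.024 kg/m³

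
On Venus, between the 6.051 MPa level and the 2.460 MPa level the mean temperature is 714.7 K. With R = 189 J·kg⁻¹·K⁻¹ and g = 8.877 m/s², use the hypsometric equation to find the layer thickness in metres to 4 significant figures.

Δz ≈ 13700 m

Hypsometric equation: Δz = (R T̄/g) ln(P₁/P₂).
R T̄/g = 189 × 714.7 / 8.877 = 15217 m.
ln(6.051/2.460) = ln(2.4598) = 0.90008.
Δz = 15217 × 0.90008 = 13697 m.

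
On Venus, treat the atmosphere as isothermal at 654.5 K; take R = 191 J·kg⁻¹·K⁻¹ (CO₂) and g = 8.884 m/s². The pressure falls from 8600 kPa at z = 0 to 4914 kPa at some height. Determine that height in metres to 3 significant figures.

z ≈ 7880 m

Scale height: H = RT/g = 191 × 654.5 / 8.884 = 14071 m.
Invert the barometric formula: z = H ln(P₀/P).
P₀/P = 8600/4914 = 1.7501; ln(1.7501) = 0.55967.
z = 14071 × 0.55967 = 7875.1 m.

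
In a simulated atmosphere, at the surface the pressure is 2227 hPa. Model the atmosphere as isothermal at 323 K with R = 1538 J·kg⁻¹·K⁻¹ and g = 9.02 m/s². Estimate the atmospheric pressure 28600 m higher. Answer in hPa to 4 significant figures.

Scale height: H = RT/g = 1538 × 323 / 9.02 = 55075 m.
Barometric formula: P = P₀ exp(−z/H).
z/H = 28600/55075 = 0.51929; exp(−0.51929) = 0.59494.
P = 2227 × 0.59494 = 1324.9 hPa.

P ≈ 1325 hPa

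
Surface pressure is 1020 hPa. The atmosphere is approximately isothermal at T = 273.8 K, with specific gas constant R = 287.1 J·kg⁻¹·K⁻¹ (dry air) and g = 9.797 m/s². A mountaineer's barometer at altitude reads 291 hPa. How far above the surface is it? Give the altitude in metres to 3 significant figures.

z ≈ 10100 m

Scale height: H = RT/g = 287.1 × 273.8 / 9.797 = 8023.7 m.
Invert the barometric formula: z = H ln(P₀/P).
P₀/P = 1020/291 = 3.5052; ln(3.5052) = 1.2542.
z = 8023.7 × 1.2542 = 10063 m.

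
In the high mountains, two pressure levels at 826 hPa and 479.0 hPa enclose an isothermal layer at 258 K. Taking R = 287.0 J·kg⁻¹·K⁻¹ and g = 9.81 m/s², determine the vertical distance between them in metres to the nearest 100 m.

Hypsometric equation: Δz = (R T̄/g) ln(P₁/P₂).
R T̄/g = 287.0 × 258 / 9.81 = 7548.0 m.
ln(826/479.0) = ln(1.7244) = 0.54488.
Δz = 7548.0 × 0.54488 = 4112.8 m.

Δz ≈ 4100 m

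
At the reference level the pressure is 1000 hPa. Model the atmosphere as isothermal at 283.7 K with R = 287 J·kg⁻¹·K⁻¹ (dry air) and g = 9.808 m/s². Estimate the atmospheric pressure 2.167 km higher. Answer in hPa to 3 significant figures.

Scale height: H = RT/g = 287 × 283.7 / 9.808 = 8301.6 m.
Barometric formula: P = P₀ exp(−z/H).
z/H = 2167.0/8301.6 = 0.26103; exp(−0.26103) = 0.77026.
P = 1000 × 0.77026 = 770.26 hPa.

P ≈ 770 hPa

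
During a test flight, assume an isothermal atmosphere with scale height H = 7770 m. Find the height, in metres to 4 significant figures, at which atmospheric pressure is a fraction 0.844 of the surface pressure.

z ≈ 1318 m

Set P/P₀ = exp(−z/H) = 0.844, so z = −H ln(0.844).
−ln(0.844) = 0.16960; z = 7770.0 × 0.16960 = 1317.8 m.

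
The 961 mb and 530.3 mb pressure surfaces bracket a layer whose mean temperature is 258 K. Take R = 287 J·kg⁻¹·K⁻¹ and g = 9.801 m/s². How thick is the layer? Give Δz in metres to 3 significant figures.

Δz ≈ 4490 m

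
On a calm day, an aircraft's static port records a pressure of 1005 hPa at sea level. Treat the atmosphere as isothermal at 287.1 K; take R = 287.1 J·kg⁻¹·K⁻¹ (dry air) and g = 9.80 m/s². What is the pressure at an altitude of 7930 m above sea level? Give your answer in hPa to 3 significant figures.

P ≈ 391 hPa

Scale height: H = RT/g = 287.1 × 287.1 / 9.80 = 8410.9 m.
Barometric formula: P = P₀ exp(−z/H).
z/H = 7930.0/8410.9 = 0.94282; exp(−0.94282) = 0.38953.
P = 1005 × 0.38953 = 391.48 hPa.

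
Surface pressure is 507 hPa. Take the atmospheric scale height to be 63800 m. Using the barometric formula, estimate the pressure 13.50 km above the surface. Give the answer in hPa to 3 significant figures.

P ≈ 410 hPa

Barometric formula: P = P₀ exp(−z/H).
z/H = 13500/63800 = 0.21160; exp(−0.21160) = 0.80929.
P = 507 × 0.80929 = 410.31 hPa.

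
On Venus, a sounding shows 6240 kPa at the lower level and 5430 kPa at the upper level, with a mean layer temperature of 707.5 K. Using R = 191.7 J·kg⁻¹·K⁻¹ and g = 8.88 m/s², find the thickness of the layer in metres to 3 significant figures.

Δz ≈ 2120 m

Hypsometric equation: Δz = (R T̄/g) ln(P₁/P₂).
R T̄/g = 191.7 × 707.5 / 8.88 = 15273 m.
ln(6240/5430) = ln(1.1492) = 0.13907.
Δz = 15273 × 0.13907 = 2124.0 m.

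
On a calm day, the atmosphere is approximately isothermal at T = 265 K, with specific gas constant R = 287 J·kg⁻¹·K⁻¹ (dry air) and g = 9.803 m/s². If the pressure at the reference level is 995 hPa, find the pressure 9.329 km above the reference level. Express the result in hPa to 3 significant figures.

Scale height: H = RT/g = 287 × 265 / 9.803 = 7758.3 m.
Barometric formula: P = P₀ exp(−z/H).
z/H = 9329.0/7758.3 = 1.2025; exp(−1.2025) = 0.30044.
P = 995 × 0.30044 = 298.94 hPa.

P ≈ 299 hPa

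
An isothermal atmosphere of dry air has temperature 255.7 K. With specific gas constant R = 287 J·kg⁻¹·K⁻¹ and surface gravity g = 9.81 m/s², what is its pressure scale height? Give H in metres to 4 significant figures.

H ≈ 7481 m

The scale height of an isothermal atmosphere is H = RT/g.
H = 287 × 255.7 / 9.81 = 73386/9.81 = 7480.7 m.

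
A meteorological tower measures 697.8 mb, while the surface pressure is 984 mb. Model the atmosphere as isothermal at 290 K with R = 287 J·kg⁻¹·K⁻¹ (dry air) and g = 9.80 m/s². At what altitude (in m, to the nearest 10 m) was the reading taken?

z ≈ 2920 m

Scale height: H = RT/g = 287 × 290 / 9.80 = 8492.9 m.
Invert the barometric formula: z = H ln(P₀/P).
P₀/P = 984/697.8 = 1.4101; ln(1.4101) = 0.34366.
z = 8492.9 × 0.34366 = 2918.7 m.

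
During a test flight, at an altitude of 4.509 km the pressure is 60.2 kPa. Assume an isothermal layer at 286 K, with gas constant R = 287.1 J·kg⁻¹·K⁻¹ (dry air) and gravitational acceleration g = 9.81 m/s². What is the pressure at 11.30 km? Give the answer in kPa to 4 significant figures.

Scale height: H = RT/g = 287.1 × 286 / 9.81 = 8370.1 m.
Between two levels, P₂ = P₁ exp(−Δz/H) with Δz = z₂ − z₁.
Δz = 11300 − 4509.0 = 6791.0 m; Δz/H = 6791.0/8370.1 = 0.81134.
P₂ = 60.2 × exp(−0.81134) = 60.2 × 0.44426 = 26.744 kPa.

P ≈ 26.74 kPa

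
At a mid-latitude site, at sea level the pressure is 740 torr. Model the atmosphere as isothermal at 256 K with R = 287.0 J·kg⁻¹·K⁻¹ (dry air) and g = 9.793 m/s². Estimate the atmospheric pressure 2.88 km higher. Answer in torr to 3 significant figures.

Scale height: H = RT/g = 287.0 × 256 / 9.793 = 7502.5 m.
Barometric formula: P = P₀ exp(−z/H).
z/H = 2880.0/7502.5 = 0.38387; exp(−0.38387) = 0.68122.
P = 740 × 0.68122 = 504.10 torr.

P ≈ 504 torr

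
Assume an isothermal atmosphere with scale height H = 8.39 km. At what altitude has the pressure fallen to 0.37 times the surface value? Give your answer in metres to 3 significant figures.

z ≈ 8340 m

Set P/P₀ = exp(−z/H) = 0.37, so z = −H ln(0.37).
−ln(0.37) = 0.99425; z = 8390.0 × 0.99425 = 8341.8 m.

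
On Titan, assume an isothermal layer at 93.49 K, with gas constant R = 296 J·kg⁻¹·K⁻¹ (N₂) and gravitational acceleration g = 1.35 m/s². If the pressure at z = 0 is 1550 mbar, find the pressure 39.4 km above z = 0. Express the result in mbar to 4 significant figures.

P ≈ 226.8 mbar

Scale height: H = RT/g = 296 × 93.49 / 1.35 = 20499 m.
Barometric formula: P = P₀ exp(−z/H).
z/H = 39400/20499 = 1.9220; exp(−1.9220) = 0.14631.
P = 1550 × 0.14631 = 226.78 mbar.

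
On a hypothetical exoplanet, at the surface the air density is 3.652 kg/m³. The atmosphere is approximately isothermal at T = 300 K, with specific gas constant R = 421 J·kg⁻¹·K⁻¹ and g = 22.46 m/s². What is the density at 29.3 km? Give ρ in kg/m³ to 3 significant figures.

Scale height: H = RT/g = 421 × 300 / 22.46 = 5623.3 m.
In an isothermal atmosphere, density decays like pressure: ρ = ρ₀ exp(−z/H).
z/H = 29300/5623.3 = 5.2105; exp(−5.2105) = 0.0054589.
ρ = 3.652 × 0.0054589 = 0.019936 kg/m³.

ρ ≈ 0.0199 kg/m³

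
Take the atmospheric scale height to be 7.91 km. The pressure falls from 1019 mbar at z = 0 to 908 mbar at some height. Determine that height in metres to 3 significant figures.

z ≈ 912 m

Invert the barometric formula: z = H ln(P₀/P).
P₀/P = 1019/908 = 1.1222; ln(1.1222) = 0.11529.
z = 7910.0 × 0.11529 = 911.94 m.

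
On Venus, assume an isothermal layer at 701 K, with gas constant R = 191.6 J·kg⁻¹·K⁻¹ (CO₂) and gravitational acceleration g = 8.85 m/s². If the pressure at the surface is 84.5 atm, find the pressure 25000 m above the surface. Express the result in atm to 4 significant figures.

P ≈ 16.27 atm

Scale height: H = RT/g = 191.6 × 701 / 8.85 = 15176 m.
Barometric formula: P = P₀ exp(−z/H).
z/H = 25000/15176 = 1.6473; exp(−1.6473) = 0.19257.
P = 84.5 × 0.19257 = 16.272 atm.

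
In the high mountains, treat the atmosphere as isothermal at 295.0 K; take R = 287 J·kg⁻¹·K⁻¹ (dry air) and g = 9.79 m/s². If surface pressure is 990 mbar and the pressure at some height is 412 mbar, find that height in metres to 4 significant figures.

Scale height: H = RT/g = 287 × 295.0 / 9.79 = 8648.1 m.
Invert the barometric formula: z = H ln(P₀/P).
P₀/P = 990/412 = 2.4029; ln(2.4029) = 0.87668.
z = 8648.1 × 0.87668 = 7581.6 m.

z ≈ 7582 m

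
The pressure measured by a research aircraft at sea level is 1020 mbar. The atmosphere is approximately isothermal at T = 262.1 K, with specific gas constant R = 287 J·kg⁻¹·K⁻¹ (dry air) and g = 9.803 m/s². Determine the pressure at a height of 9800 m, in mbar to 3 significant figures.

P ≈ 284 mbar

Scale height: H = RT/g = 287 × 262.1 / 9.803 = 7673.4 m.
Barometric formula: P = P₀ exp(−z/H).
z/H = 9800.0/7673.4 = 1.2771; exp(−1.2771) = 0.27884.
P = 1020 × 0.27884 = 284.42 mbar.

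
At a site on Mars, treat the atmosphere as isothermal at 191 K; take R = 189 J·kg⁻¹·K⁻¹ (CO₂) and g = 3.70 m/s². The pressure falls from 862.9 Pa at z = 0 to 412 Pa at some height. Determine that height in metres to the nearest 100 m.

z ≈ 7200 m

Scale height: H = RT/g = 189 × 191 / 3.70 = 9756.5 m.
Invert the barometric formula: z = H ln(P₀/P).
P₀/P = 862.9/412 = 2.0944; ln(2.0944) = 0.73927.
z = 9756.5 × 0.73927 = 7212.7 m.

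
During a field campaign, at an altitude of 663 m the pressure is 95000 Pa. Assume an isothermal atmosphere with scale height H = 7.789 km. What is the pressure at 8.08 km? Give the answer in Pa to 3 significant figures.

P ≈ 36700 Pa

Between two levels, P₂ = P₁ exp(−Δz/H) with Δz = z₂ − z₁.
Δz = 8080.0 − 663.00 = 7417.0 m; Δz/H = 7417.0/7789.0 = 0.95224.
P₂ = 95000 × exp(−0.95224) = 95000 × 0.38588 = 36659 Pa.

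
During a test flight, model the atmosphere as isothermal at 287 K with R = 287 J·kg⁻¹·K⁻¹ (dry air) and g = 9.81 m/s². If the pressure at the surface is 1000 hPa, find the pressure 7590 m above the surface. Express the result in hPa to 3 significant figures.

P ≈ 405 hPa

Scale height: H = RT/g = 287 × 287 / 9.81 = 8396.4 m.
Barometric formula: P = P₀ exp(−z/H).
z/H = 7590.0/8396.4 = 0.90396; exp(−0.90396) = 0.40496.
P = 1000 × 0.40496 = 404.96 hPa.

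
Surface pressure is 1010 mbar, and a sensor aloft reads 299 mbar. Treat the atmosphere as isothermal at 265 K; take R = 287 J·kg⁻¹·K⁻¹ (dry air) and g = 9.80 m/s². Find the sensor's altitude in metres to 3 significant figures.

Scale height: H = RT/g = 287 × 265 / 9.80 = 7760.7 m.
Invert the barometric formula: z = H ln(P₀/P).
P₀/P = 1010/299 = 3.3779; ln(3.3779) = 1.2173.
z = 7760.7 × 1.2173 = 9447.1 m.

z ≈ 9450 m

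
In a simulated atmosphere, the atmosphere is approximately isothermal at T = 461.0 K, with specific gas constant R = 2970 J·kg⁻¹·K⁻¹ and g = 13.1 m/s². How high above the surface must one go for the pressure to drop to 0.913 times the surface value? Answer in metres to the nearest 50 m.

z ≈ 9500 m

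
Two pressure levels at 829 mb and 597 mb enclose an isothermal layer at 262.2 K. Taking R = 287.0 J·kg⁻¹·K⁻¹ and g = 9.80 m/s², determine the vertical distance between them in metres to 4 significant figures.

Δz ≈ 2521 m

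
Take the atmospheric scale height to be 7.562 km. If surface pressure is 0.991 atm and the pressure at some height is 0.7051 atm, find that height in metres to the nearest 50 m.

z ≈ 2550 m

Invert the barometric formula: z = H ln(P₀/P).
P₀/P = 0.991/0.7051 = 1.4055; ln(1.4055) = 0.34039.
z = 7562.0 × 0.34039 = 2574.0 m.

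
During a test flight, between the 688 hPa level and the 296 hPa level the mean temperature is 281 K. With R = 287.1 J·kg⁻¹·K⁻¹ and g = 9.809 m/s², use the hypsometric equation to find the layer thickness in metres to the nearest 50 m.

Δz ≈ 6950 m

Hypsometric equation: Δz = (R T̄/g) ln(P₁/P₂).
R T̄/g = 287.1 × 281 / 9.809 = 8224.6 m.
ln(688/296) = ln(2.3243) = 0.84342.
Δz = 8224.6 × 0.84342 = 6936.8 m.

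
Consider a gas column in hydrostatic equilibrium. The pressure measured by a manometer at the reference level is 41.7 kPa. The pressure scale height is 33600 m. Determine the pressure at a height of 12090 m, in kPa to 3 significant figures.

Barometric formula: P = P₀ exp(−z/H).
z/H = 12090/33600 = 0.35982; exp(−0.35982) = 0.69780.
P = 41.7 × 0.69780 = 29.098 kPa.

P ≈ 29.1 kPa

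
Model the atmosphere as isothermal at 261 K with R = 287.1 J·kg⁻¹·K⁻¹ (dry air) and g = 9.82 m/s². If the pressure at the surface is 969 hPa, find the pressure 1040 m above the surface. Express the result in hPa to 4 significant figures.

P ≈ 845.5 hPa

Scale height: H = RT/g = 287.1 × 261 / 9.82 = 7630.7 m.
Barometric formula: P = P₀ exp(−z/H).
z/H = 1040.0/7630.7 = 0.13629; exp(−0.13629) = 0.87259.
P = 969 × 0.87259 = 845.54 hPa.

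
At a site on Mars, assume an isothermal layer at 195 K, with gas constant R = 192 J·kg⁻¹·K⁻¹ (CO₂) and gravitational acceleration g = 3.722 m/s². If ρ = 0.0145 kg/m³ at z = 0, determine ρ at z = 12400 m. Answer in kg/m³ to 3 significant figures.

Scale height: H = RT/g = 192 × 195 / 3.722 = 10059 m.
In an isothermal atmosphere, density decays like pressure: ρ = ρ₀ exp(−z/H).
z/H = 12400/10059 = 1.2327; exp(−1.2327) = 0.29150.
ρ = 0.0145 × 0.29150 = 0.0042267 kg/m³.

ρ ≈ 0.00423 kg/m³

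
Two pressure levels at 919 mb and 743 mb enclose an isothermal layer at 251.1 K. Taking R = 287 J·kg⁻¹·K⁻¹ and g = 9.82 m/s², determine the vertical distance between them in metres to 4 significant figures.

Δz ≈ 1560 m

Hypsometric equation: Δz = (R T̄/g) ln(P₁/P₂).
R T̄/g = 287 × 251.1 / 9.82 = 7338.7 m.
ln(919/743) = ln(1.2369) = 0.21261.
Δz = 7338.7 × 0.21261 = 1560.3 m.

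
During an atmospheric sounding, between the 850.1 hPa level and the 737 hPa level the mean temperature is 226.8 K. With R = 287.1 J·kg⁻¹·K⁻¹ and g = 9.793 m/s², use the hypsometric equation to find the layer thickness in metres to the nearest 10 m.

Δz ≈ 950 m

Hypsometric equation: Δz = (R T̄/g) ln(P₁/P₂).
R T̄/g = 287.1 × 226.8 / 9.793 = 6649.1 m.
ln(850.1/737) = ln(1.1535) = 0.14280.
Δz = 6649.1 × 0.14280 = 949.49 m.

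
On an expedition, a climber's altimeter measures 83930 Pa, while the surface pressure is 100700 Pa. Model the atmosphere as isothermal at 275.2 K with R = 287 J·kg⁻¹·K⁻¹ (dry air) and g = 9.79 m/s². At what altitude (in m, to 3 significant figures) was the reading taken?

Scale height: H = RT/g = 287 × 275.2 / 9.79 = 8067.7 m.
Invert the barometric formula: z = H ln(P₀/P).
P₀/P = 100700/83930 = 1.1998; ln(1.1998) = 0.18215.
z = 8067.7 × 0.18215 = 1469.5 m.

z ≈ 1470 m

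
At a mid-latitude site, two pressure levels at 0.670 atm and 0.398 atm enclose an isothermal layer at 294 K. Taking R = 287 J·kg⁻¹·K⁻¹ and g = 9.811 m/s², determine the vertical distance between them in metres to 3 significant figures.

Hypsometric equation: Δz = (R T̄/g) ln(P₁/P₂).
R T̄/g = 287 × 294 / 9.811 = 8600.3 m.
ln(0.670/0.398) = ln(1.6834) = 0.52082.
Δz = 8600.3 × 0.52082 = 4479.2 m.

Δz ≈ 4480 m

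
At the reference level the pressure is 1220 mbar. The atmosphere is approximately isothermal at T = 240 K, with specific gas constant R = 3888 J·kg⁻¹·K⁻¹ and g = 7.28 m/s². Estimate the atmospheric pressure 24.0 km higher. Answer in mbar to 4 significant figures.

Scale height: H = RT/g = 3888 × 240 / 7.28 = 128180 m.
Barometric formula: P = P₀ exp(−z/H).
z/H = 24000/128180 = 0.18724; exp(−0.18724) = 0.82924.
P = 1220 × 0.82924 = 1011.7 mbar.

P ≈ 1012 mbar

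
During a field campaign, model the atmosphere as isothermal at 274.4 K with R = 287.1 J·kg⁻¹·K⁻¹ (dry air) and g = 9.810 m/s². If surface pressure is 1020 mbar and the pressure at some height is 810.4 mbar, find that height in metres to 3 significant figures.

Scale height: H = RT/g = 287.1 × 274.4 / 9.810 = 8030.6 m.
Invert the barometric formula: z = H ln(P₀/P).
P₀/P = 1020/810.4 = 1.2586; ln(1.2586) = 0.23000.
z = 8030.6 × 0.23000 = 1847.0 m.

z ≈ 1850 m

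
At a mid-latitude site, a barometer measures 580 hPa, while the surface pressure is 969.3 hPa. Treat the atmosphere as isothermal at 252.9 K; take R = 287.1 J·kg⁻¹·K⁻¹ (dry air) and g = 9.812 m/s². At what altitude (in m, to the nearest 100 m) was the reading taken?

z ≈ 3800 m

Scale height: H = RT/g = 287.1 × 252.9 / 9.812 = 7399.9 m.
Invert the barometric formula: z = H ln(P₀/P).
P₀/P = 969.3/580 = 1.6712; ln(1.6712) = 0.51354.
z = 7399.9 × 0.51354 = 3800.1 m.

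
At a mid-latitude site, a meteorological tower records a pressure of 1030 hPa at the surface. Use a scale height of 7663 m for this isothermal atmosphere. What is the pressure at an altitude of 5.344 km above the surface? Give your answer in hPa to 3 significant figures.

P ≈ 513 hPa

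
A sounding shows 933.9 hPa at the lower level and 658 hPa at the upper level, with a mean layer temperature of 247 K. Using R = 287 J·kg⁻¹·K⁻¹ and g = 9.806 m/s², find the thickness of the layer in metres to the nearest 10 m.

Δz ≈ 2530 m

Hypsometric equation: Δz = (R T̄/g) ln(P₁/P₂).
R T̄/g = 287 × 247 / 9.806 = 7229.1 m.
ln(933.9/658) = ln(1.4193) = 0.35016.
Δz = 7229.1 × 0.35016 = 2531.3 m.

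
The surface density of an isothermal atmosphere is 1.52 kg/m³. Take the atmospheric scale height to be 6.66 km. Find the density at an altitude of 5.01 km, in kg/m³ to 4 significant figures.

ρ ≈ 0.7164 kg/m³

In an isothermal atmosphere, density decays like pressure: ρ = ρ₀ exp(−z/H).
z/H = 5010.0/6660.0 = 0.75225; exp(−0.75225) = 0.47130.
ρ = 1.52 × 0.47130 = 0.71638 kg/m³.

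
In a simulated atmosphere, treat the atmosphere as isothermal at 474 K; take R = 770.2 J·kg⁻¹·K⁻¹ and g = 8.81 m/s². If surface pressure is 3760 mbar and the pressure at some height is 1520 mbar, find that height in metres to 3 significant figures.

z ≈ 37500 m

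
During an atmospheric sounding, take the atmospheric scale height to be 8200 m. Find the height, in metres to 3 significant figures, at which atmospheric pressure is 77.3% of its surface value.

z ≈ 2110 m

Set P/P₀ = exp(−z/H) = 0.773, so z = −H ln(0.773).
−ln(0.773) = 0.25748; z = 8200.0 × 0.25748 = 2111.3 m.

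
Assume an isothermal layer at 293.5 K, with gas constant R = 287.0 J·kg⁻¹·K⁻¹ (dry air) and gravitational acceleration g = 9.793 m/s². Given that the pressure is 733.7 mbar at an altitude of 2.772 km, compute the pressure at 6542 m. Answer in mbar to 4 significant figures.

Scale height: H = RT/g = 287.0 × 293.5 / 9.793 = 8601.5 m.
Between two levels, P₂ = P₁ exp(−Δz/H) with Δz = z₂ − z₁.
Δz = 6542.0 − 2772.0 = 3770.0 m; Δz/H = 3770.0/8601.5 = 0.43830.
P₂ = 733.7 × exp(−0.43830) = 733.7 × 0.64513 = 473.33 mbar.

P ≈ 473.3 mbar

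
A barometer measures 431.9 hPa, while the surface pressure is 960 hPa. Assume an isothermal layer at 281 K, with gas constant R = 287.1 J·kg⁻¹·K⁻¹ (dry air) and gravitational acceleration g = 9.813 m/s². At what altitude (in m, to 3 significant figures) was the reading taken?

z ≈ 6570 m

Scale height: H = RT/g = 287.1 × 281 / 9.813 = 8221.2 m.
Invert the barometric formula: z = H ln(P₀/P).
P₀/P = 960/431.9 = 2.2227; ln(2.2227) = 0.79872.
z = 8221.2 × 0.79872 = 6566.4 m.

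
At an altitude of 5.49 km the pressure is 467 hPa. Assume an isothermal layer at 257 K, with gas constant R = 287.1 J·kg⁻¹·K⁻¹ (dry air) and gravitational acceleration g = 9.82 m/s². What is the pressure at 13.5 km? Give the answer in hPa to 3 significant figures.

Scale height: H = RT/g = 287.1 × 257 / 9.82 = 7513.7 m.
Between two levels, P₂ = P₁ exp(−Δz/H) with Δz = z₂ − z₁.
Δz = 13500 − 5490.0 = 8010.0 m; Δz/H = 8010.0/7513.7 = 1.0661.
P₂ = 467 × exp(−1.0661) = 467 × 0.34435 = 160.81 hPa.

P ≈ 161 hPa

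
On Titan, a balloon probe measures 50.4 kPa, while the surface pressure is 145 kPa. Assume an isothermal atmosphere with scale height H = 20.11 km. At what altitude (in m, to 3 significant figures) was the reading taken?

z ≈ 21300 m

Invert the barometric formula: z = H ln(P₀/P).
P₀/P = 145/50.4 = 2.8770; ln(2.8770) = 1.0567.
z = 20110 × 1.0567 = 21250 m.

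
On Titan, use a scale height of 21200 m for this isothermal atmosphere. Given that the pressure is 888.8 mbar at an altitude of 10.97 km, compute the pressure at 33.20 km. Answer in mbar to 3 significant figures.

P ≈ 311 mbar

Between two levels, P₂ = P₁ exp(−Δz/H) with Δz = z₂ − z₁.
Δz = 33200 − 10970 = 22230 m; Δz/H = 22230/21200 = 1.0486.
P₂ = 888.8 × exp(−1.0486) = 888.8 × 0.35043 = 311.46 mbar.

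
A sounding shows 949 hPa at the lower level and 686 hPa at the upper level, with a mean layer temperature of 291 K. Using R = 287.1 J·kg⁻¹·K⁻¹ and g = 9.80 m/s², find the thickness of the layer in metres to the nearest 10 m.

Δz ≈ 2770 m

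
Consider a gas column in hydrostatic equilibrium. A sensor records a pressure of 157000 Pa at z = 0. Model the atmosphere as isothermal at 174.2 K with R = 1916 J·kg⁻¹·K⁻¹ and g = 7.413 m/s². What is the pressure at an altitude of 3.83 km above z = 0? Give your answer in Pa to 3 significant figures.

Scale height: H = RT/g = 1916 × 174.2 / 7.413 = 45025 m.
Barometric formula: P = P₀ exp(−z/H).
z/H = 3830.0/45025 = 0.085064; exp(−0.085064) = 0.91845.
P = 157000 × 0.91845 = 144200 Pa.

P ≈ 144000 Pa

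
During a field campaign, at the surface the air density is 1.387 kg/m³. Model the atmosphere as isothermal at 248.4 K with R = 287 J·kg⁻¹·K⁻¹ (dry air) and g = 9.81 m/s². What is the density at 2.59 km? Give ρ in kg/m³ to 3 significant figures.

ρ ≈ 0.971 kg/m³

Scale height: H = RT/g = 287 × 248.4 / 9.81 = 7267.2 m.
In an isothermal atmosphere, density decays like pressure: ρ = ρ₀ exp(−z/H).
z/H = 2590.0/7267.2 = 0.35640; exp(−0.35640) = 0.70019.
ρ = 1.387 × 0.70019 = 0.97116 kg/m³.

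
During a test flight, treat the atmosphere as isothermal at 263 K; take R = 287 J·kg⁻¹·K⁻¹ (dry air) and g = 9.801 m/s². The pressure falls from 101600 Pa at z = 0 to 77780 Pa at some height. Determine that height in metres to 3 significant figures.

Scale height: H = RT/g = 287 × 263 / 9.801 = 7701.4 m.
Invert the barometric formula: z = H ln(P₀/P).
P₀/P = 101600/77780 = 1.3062; ln(1.3062) = 0.26712.
z = 7701.4 × 0.26712 = 2057.2 m.

z ≈ 2060 m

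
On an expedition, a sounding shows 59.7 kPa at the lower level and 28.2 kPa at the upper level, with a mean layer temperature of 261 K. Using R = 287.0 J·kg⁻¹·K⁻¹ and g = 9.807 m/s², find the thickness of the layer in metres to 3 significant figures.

Hypsometric equation: Δz = (R T̄/g) ln(P₁/P₂).
R T̄/g = 287.0 × 261 / 9.807 = 7638.1 m.
ln(59.7/28.2) = ln(2.1170) = 0.75000.
Δz = 7638.1 × 0.75000 = 5728.6 m.

Δz ≈ 5730 m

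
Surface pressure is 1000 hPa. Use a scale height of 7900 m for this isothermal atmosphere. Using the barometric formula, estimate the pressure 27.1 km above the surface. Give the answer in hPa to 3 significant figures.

P ≈ 32.4 hPa

Barometric formula: P = P₀ exp(−z/H).
z/H = 27100/7900.0 = 3.4304; exp(−3.4304) = 0.032374.
P = 1000 × 0.032374 = 32.374 hPa.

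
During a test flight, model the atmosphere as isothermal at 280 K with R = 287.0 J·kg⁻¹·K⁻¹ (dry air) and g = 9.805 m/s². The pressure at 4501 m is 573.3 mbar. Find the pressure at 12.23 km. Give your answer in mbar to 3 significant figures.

P ≈ 223 mbar

Scale height: H = RT/g = 287.0 × 280 / 9.805 = 8195.8 m.
Between two levels, P₂ = P₁ exp(−Δz/H) with Δz = z₂ − z₁.
Δz = 12230 − 4501.0 = 7729.0 m; Δz/H = 7729.0/8195.8 = 0.94304.
P₂ = 573.3 × exp(−0.94304) = 573.3 × 0.38944 = 223.27 mbar.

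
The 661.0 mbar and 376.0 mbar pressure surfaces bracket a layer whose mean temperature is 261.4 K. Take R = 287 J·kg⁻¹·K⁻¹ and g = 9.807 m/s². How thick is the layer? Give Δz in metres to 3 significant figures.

Δz ≈ 4320 m

Hypsometric equation: Δz = (R T̄/g) ln(P₁/P₂).
R T̄/g = 287 × 261.4 / 9.807 = 7649.8 m.
ln(661.0/376.0) = ln(1.7580) = 0.56418.
Δz = 7649.8 × 0.56418 = 4315.9 m.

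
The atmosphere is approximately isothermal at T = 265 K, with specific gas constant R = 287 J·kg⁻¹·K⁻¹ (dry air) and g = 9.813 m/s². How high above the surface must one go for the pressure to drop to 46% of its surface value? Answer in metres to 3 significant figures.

z ≈ 6020 m

Scale height: H = RT/g = 287 × 265 / 9.813 = 7750.4 m.
Set P/P₀ = exp(−z/H) = 0.46, so z = −H ln(0.46).
−ln(0.46) = 0.77653; z = 7750.4 × 0.77653 = 6018.4 m.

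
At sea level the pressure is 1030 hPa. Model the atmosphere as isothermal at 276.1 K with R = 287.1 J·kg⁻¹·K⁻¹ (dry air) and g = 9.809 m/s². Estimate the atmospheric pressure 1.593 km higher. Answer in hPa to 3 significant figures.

Scale height: H = RT/g = 287.1 × 276.1 / 9.809 = 8081.2 m.
Barometric formula: P = P₀ exp(−z/H).
z/H = 1593.0/8081.2 = 0.19712; exp(−0.19712) = 0.82109.
P = 1030 × 0.82109 = 845.72 hPa.

P ≈ 846 hPa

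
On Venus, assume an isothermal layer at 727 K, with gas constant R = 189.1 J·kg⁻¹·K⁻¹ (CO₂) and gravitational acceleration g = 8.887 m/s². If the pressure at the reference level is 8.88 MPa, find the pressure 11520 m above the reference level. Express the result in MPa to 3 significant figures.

Scale height: H = RT/g = 189.1 × 727 / 8.887 = 15469 m.
Barometric formula: P = P₀ exp(−z/H).
z/H = 11520/15469 = 0.74472; exp(−0.74472) = 0.47487.
P = 8.88 × 0.47487 = 4.2168 MPa.

P ≈ 4.22 MPa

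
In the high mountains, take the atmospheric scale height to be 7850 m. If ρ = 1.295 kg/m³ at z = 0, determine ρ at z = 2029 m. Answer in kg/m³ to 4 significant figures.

ρ ≈ 1.000 kg/m³

In an isothermal atmosphere, density decays like pressure: ρ = ρ₀ exp(−z/H).
z/H = 2029.0/7850.0 = 0.25847; exp(−0.25847) = 0.77223.
ρ = 1.295 × 0.77223 = 1.0000 kg/m³.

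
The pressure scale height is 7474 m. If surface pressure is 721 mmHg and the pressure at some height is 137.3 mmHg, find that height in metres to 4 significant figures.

Invert the barometric formula: z = H ln(P₀/P).
P₀/P = 721/137.3 = 5.2513; ln(5.2513) = 1.6585.
z = 7474.0 × 1.6585 = 12396 m.

z ≈ 12400 m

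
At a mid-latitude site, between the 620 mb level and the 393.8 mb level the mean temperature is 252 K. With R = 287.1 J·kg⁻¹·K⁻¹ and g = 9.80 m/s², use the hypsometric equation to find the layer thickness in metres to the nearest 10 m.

Hypsometric equation: Δz = (R T̄/g) ln(P₁/P₂).
R T̄/g = 287.1 × 252 / 9.80 = 7382.6 m.
ln(620/393.8) = ln(1.5744) = 0.45387.
Δz = 7382.6 × 0.45387 = 3350.7 m.

Δz ≈ 3350 m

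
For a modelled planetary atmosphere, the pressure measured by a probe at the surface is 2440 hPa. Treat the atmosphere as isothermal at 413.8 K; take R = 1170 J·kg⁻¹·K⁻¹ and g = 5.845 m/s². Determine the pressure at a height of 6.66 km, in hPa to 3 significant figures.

Scale height: H = RT/g = 1170 × 413.8 / 5.845 = 82831 m.
Barometric formula: P = P₀ exp(−z/H).
z/H = 6660.0/82831 = 0.080405; exp(−0.080405) = 0.92274.
P = 2440 × 0.92274 = 2251.5 hPa.

P ≈ 2250 hPa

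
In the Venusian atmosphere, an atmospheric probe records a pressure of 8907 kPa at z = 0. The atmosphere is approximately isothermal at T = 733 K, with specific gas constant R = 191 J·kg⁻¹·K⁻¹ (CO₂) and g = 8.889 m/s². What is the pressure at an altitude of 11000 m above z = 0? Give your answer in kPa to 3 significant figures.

Scale height: H = RT/g = 191 × 733 / 8.889 = 15750 m.
Barometric formula: P = P₀ exp(−z/H).
z/H = 11000/15750 = 0.69841; exp(−0.69841) = 0.49738.
P = 8907 × 0.49738 = 4430.2 kPa.

P ≈ 4430 kPa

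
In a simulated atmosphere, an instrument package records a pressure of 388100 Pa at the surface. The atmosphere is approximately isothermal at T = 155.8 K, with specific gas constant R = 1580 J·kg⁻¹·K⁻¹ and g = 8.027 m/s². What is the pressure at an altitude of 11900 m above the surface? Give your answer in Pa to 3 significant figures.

Scale height: H = RT/g = 1580 × 155.8 / 8.027 = 30667 m.
Barometric formula: P = P₀ exp(−z/H).
z/H = 11900/30667 = 0.38804; exp(−0.38804) = 0.67839.
P = 388100 × 0.67839 = 263280 Pa.

P ≈ 263000 Pa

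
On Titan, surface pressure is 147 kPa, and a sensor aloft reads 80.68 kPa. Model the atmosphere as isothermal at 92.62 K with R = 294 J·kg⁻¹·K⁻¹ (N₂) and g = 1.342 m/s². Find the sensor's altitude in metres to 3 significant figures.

z ≈ 12200 m

Scale height: H = RT/g = 294 × 92.62 / 1.342 = 20291 m.
Invert the barometric formula: z = H ln(P₀/P).
P₀/P = 147/80.68 = 1.8220; ln(1.8220) = 0.59993.
z = 20291 × 0.59993 = 12173 m.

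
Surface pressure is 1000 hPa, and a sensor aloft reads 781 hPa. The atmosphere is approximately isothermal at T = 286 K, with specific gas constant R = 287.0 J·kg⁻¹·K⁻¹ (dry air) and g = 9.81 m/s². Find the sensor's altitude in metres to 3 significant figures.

Scale height: H = RT/g = 287.0 × 286 / 9.81 = 8367.2 m.
Invert the barometric formula: z = H ln(P₀/P).
P₀/P = 1000/781 = 1.2804; ln(1.2804) = 0.24717.
z = 8367.2 × 0.24717 = 2068.1 m.

z ≈ 2070 m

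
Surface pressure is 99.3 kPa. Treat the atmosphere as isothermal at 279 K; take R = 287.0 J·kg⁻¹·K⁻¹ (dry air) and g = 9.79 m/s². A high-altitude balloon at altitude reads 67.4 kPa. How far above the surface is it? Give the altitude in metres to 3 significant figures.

z ≈ 3170 m

Scale height: H = RT/g = 287.0 × 279 / 9.79 = 8179.1 m.
Invert the barometric formula: z = H ln(P₀/P).
P₀/P = 99.3/67.4 = 1.4733; ln(1.4733) = 0.38750.
z = 8179.1 × 0.38750 = 3169.4 m.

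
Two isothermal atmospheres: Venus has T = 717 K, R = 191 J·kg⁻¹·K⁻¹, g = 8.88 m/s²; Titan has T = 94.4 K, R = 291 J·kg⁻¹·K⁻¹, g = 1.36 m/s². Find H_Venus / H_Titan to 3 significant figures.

H = RT/g for each body.
H_Venus = 191 × 717 / 8.88 = 15422 m.
H_Titan = 291 × 94.4 / 1.36 = 20199 m.
H_Venus/H_Titan = 15422/20199 = 0.76350.

H_Venus/H_Titan ≈ 0.764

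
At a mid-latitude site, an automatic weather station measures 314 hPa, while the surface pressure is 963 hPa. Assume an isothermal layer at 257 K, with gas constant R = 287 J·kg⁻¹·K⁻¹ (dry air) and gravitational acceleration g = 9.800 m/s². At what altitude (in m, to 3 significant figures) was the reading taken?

z ≈ 8430 m

Scale height: H = RT/g = 287 × 257 / 9.800 = 7526.4 m.
Invert the barometric formula: z = H ln(P₀/P).
P₀/P = 963/314 = 3.0669; ln(3.0669) = 1.1207.
z = 7526.4 × 1.1207 = 8434.8 m.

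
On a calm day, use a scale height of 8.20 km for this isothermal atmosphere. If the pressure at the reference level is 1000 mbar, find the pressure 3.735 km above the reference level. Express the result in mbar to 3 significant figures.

P ≈ 634 mbar

Barometric formula: P = P₀ exp(−z/H).
z/H = 3735.0/8200.0 = 0.45549; exp(−0.45549) = 0.63414.
P = 1000 × 0.63414 = 634.14 mbar.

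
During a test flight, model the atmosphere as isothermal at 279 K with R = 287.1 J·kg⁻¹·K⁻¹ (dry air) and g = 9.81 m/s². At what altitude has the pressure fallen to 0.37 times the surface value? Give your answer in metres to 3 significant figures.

Scale height: H = RT/g = 287.1 × 279 / 9.81 = 8165.2 m.
Set P/P₀ = exp(−z/H) = 0.37, so z = −H ln(0.37).
−ln(0.37) = 0.99425; z = 8165.2 × 0.99425 = 8118.3 m.

z ≈ 8120 m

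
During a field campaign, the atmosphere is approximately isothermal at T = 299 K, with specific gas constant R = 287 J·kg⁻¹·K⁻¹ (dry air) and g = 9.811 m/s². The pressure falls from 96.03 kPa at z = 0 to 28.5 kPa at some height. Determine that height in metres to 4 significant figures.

Scale height: H = RT/g = 287 × 299 / 9.811 = 8746.6 m.
Invert the barometric formula: z = H ln(P₀/P).
P₀/P = 96.03/28.5 = 3.3695; ln(3.3695) = 1.2148.
z = 8746.6 × 1.2148 = 10625 m.

z ≈ 10630 m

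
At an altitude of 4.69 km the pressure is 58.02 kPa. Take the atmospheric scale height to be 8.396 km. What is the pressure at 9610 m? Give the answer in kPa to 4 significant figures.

P ≈ 32.29 kPa

Between two levels, P₂ = P₁ exp(−Δz/H) with Δz = z₂ − z₁.
Δz = 9610.0 − 4690.0 = 4920.0 m; Δz/H = 4920.0/8396.0 = 0.58599.
P₂ = 58.02 × exp(−0.58599) = 58.02 × 0.55655 = 32.291 kPa.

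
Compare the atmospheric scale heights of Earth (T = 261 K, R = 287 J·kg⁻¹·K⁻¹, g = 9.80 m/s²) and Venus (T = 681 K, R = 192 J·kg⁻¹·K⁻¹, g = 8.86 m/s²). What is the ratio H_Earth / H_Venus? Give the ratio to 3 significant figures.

H = RT/g for each body.
H_Earth = 287 × 261 / 9.80 = 7643.6 m.
H_Venus = 192 × 681 / 8.86 = 14758 m.
H_Earth/H_Venus = 7643.6/14758 = 0.51793.

H_Earth/H_Venus ≈ 0.518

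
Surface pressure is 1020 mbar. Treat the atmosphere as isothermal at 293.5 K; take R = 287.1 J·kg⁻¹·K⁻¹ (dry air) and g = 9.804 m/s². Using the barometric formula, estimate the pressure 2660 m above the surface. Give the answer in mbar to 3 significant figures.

Scale height: H = RT/g = 287.1 × 293.5 / 9.804 = 8594.8 m.
Barometric formula: P = P₀ exp(−z/H).
z/H = 2660.0/8594.8 = 0.30949; exp(−0.30949) = 0.73382.
P = 1020 × 0.73382 = 748.50 mbar.

P ≈ 748 mbar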